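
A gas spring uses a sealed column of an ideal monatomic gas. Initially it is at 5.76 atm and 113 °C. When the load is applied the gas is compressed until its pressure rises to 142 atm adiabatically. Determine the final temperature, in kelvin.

Along an adiabat T P^((1−γ)/γ) is constant, so T₂ = T₁ (P₂/P₁)^((γ−1)/γ).
For a monatomic ideal gas γ = 5/3, so (γ−1)/γ = 2/5.
T₁ = 113 °C = 386.1 K.
T₂ = 386.1 × (142/5.76)^(2/5) = 1392 K.

T₂ ≈ 1390 K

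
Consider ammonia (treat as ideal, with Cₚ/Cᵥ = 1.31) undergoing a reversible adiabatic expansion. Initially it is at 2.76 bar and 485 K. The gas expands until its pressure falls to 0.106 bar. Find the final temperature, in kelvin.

T₂ ≈ 224 K

Along an adiabat T P^((1−γ)/γ) is constant, so T₂ = T₁ (P₂/P₁)^((γ−1)/γ).
T₂ = 485 × (0.106/2.76)^(0.237) = 224.3 K.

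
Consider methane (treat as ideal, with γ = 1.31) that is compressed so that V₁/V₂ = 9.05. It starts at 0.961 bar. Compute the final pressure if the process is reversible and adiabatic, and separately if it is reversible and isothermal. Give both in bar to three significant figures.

adiabatic: 17.2 bar; isothermal: 8.70 bar

Isothermal: P₂ = P₁(V₁/V₂) = 0.961×9.05 = 8.697 bar.
Adiabatic: P₂ = P₁(V₁/V₂)^γ = 0.961×9.05^(1.31) = 17.22 bar.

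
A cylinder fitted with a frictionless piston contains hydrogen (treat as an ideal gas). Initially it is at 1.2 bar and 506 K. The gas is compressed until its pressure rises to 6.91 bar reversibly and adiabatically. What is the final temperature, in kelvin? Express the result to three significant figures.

T₂ ≈ 834 K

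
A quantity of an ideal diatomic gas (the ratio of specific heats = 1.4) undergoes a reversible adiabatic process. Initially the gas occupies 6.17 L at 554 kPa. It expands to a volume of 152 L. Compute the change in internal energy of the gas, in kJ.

P₂ = P₁(V₁/V₂)^γ = 554×(6.17/152)^(1.4) = 6.242 kPa.
For a reversible adiabat, W_by_gas = (P₁V₁ − P₂V₂)/(γ−1).
W_by = (554000×0.00617 − 6242×0.152) / (0.4) = 6173 J.
Q = 0 ⇒ ΔU = −W_by = -6173 J.

ΔU ≈ -6.17 kJ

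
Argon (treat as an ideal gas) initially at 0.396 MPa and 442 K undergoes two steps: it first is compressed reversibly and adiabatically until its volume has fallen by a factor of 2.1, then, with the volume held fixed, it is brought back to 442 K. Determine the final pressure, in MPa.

P₃ ≈ 0.832 MPa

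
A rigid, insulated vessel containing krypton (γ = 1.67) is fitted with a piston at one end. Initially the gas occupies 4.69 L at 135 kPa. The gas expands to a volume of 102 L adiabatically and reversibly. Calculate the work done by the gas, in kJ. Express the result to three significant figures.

W ≈ 0.825 kJ

P₂ = P₁(V₁/V₂)^γ = 135×(4.69/102)^(1.67) = 0.7886 kPa.
For a reversible adiabat, W_by_gas = (P₁V₁ − P₂V₂)/(γ−1).
W_by = (135000×0.00469 − 788.6×0.102) / (0.67) = 825 J.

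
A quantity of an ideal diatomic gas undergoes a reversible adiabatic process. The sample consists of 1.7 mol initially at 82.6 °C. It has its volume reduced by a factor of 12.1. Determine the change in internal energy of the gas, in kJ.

For a reversible adiabat TV^(γ−1) is constant, so T₂ = T₁ (V₁/V₂)^(γ−1).
γ = 7/5 for a diatomic ideal gas, so γ−1 = 2/5.
T₁ = 82.6 °C = 355.8 K.
T₂ = 355.8 × 12.1^(2/5) = 964.4 K.
Q = 0, so ΔU = W_on_gas = nCᵥΔT with Cᵥ = R/(γ−1) = 20.79 J/(mol·K).
ΔU = 1.7 × 20.79 × (964.4 − 355.8) = 21510 J.

ΔU ≈ 21.5 kJ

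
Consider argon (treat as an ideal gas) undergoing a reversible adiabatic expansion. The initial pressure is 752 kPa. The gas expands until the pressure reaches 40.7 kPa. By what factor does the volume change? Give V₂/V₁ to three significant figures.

From PV^γ = const, V₂/V₁ = (P₁/P₂)^(1/γ).
For a monatomic ideal gas γ = 5/3.
V₂/V₁ = (752/40.7)^(3/5) = 5.754.

V₂/V₁ ≈ 5.75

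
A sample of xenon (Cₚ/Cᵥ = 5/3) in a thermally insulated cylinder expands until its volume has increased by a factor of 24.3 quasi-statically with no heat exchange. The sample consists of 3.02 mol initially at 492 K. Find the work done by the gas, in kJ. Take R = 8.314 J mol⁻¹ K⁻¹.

W ≈ 16.3 kJ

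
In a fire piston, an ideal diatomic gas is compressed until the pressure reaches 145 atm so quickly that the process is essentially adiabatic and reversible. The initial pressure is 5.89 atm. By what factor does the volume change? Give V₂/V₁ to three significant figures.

From PV^γ = const, V₂/V₁ = (P₁/P₂)^(1/γ).
For a diatomic ideal gas γ = 7/5.
V₂/V₁ = (5.89/145)^(5/7) = 0.1014.

V₂/V₁ ≈ 0.101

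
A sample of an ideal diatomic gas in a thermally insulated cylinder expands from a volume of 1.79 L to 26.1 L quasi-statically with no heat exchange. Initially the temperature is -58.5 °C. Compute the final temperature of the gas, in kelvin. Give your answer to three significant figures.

Adiabatic: T₁V₁^(γ−1) = T₂V₂^(γ−1) ⇒ T₂ = T₁ (V₁/V₂)^(γ−1).
For a diatomic ideal gas γ = 7/5, so γ−1 = 2/5.
T₁ = -58.5 °C = 214.6 K.
T₂ = 214.6 × (1.79/26.1)^(2/5) = 73.49 K.

T₂ ≈ 73.5 K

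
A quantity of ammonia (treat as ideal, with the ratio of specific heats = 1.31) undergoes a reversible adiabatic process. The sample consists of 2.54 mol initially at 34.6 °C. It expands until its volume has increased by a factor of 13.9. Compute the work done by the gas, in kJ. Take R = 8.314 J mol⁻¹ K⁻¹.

For a reversible adiabat TV^(γ−1) is constant, so T₂ = T₁ (V₁/V₂)^(γ−1).
T₁ = 34.6 °C = 307.8 K.
T₂ = 307.8 × (1/13.9)^(0.31) = 136.1 K.
Q = 0, so ΔU = W_on_gas = nCᵥΔT with Cᵥ = R/(γ−1) = 26.82 J/(mol·K).
ΔU = 2.54 × 26.82 × (136.1 − 307.8) = -11690 J.
Work done by the gas = −ΔU = 11690 J.

W ≈ 11.7 kJ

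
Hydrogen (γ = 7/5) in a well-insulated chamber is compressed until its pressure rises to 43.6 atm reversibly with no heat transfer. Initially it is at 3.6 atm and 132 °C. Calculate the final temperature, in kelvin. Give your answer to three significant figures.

T₂ ≈ 826 K

Along an adiabat T P^((1−γ)/γ) is constant, so T₂ = T₁ (P₂/P₁)^((γ−1)/γ).
T₁ = 132 °C = 405.1 K.
T₂ = 405.1 × (43.6/3.6)^(2/7) = 826.2 K.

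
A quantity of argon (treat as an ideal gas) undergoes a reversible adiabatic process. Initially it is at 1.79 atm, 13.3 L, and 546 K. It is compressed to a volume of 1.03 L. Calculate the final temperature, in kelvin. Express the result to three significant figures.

T₂ ≈ 3010 K

For a reversible adiabat TV^(γ−1) is constant, so T₂ = T₁ (V₁/V₂)^(γ−1).
γ = 5/3 for a monatomic ideal gas.
T₂ = 546 × (13.3/1.03)^(2/3) = 3005 K.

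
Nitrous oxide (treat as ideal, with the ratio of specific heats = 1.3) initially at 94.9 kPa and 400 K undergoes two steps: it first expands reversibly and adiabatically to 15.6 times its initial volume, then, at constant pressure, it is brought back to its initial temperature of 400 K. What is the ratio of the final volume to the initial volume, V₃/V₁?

Adiabatic step: V₂/V₁ = 15.6; T₂ = T₁·(1/15.6)^(0.3) = 175.4 K.
Isobaric step: V₃/V₂ = T₃/T₂ = 400/175.4.
V₃/V₁ = (V₂/V₁)(V₃/V₂) = 15.6 × (400/175.4) = 35.57.

V₃/V₁ ≈ 35.6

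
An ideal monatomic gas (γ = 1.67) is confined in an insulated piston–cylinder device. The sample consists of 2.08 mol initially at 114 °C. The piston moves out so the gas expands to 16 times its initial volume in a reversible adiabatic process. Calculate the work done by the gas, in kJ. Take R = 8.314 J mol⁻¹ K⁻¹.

W ≈ 8.43 kJ

For a reversible adiabat TV^(γ−1) is constant, so T₂ = T₁ (V₁/V₂)^(γ−1).
T₁ = 114 °C = 387.1 K.
T₂ = 387.1 × (1/16)^(0.67) = 60.41 K.
Q = 0, so ΔU = W_on_gas = nCᵥΔT with Cᵥ = R/(γ−1) = 12.41 J/(mol·K).
ΔU = 2.08 × 12.41 × (60.41 − 387.1) = -8433 J.
Work done by the gas = −ΔU = 8433 J.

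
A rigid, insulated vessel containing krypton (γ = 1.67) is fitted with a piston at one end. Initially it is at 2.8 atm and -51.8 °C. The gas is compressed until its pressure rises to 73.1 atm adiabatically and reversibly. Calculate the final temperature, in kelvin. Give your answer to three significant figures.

T₂ ≈ 819 K

Adiabatic: T₂/T₁ = (P₂/P₁)^((γ−1)/γ).
T₁ = -51.8 °C = 221.3 K.
T₂ = 221.3 × (73.1/2.8)^(0.401) = 819.4 K.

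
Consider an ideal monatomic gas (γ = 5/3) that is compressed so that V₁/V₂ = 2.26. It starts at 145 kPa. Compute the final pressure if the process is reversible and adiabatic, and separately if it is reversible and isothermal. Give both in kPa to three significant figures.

adiabatic: 564 kPa; isothermal: 328 kPa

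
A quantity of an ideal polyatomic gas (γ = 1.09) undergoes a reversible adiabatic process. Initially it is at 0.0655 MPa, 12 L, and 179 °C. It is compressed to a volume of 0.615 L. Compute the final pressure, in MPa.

P₂ ≈ 1.67 MPa

Since PV^γ is constant along a reversible adiabat, P₂ = P₁ (V₁/V₂)^γ.
P₂ = 0.0655 × (12/0.615)^(1.09) = 1.67 MPa.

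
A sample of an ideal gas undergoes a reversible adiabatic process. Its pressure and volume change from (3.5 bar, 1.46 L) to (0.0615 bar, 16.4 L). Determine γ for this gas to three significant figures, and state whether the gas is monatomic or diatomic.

PV^γ = const ⇒ γ = ln(P₂/P₁) / ln(V₁/V₂).
γ = ln(0.0615/3.5) / ln(1.46/16.4) = 1.671.
γ ≈ 1.67 is close to 5/3, so the gas is monatomic.

γ ≈ 1.67; monatomic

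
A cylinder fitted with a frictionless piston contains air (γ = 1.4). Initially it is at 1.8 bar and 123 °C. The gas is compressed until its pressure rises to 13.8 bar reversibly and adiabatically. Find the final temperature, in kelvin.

Adiabatic: T₂/T₁ = (P₂/P₁)^((γ−1)/γ).
T₁ = 123 °C = 396.1 K.
T₂ = 396.1 × (13.8/1.8)^(0.286) = 708.9 K.

T₂ ≈ 709 K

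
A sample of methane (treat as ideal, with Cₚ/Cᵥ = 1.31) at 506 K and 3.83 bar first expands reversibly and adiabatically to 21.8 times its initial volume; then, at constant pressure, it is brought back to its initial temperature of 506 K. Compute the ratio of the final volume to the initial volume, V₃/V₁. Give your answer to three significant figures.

Adiabatic step: V₂/V₁ = 21.8; T₂ = T₁·(1/21.8)^(0.31) = 194.6 K.
Isobaric step: V₃/V₂ = T₃/T₂ = 506/194.6.
V₃/V₁ = (V₂/V₁)(V₃/V₂) = 21.8 × (506/194.6) = 56.67.

V₃/V₁ ≈ 56.7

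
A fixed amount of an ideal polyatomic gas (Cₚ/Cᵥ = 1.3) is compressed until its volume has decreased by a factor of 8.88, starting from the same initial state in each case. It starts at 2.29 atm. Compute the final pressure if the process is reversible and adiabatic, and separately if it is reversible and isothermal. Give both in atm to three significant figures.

adiabatic: 39.2 atm; isothermal: 20.3 atm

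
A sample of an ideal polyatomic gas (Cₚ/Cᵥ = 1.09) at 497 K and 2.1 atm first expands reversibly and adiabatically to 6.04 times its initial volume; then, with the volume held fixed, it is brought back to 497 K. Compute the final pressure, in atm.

P₃ ≈ 0.348 atm

Adiabatic step (PV^γ = const): P₂ = 2.1×(1/6.04)^(1.09) = 0.2957 atm; T₂ = 497×(1/6.04)^(0.09) = 422.7 K.
Isochoric: P₃ = P₂(T₃/T₂) = 0.2957 × (497/422.7) = 0.3477 atm.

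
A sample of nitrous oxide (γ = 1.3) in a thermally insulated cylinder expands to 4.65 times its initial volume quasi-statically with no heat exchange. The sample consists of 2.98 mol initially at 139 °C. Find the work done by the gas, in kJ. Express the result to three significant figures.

Adiabatic: T₁V₁^(γ−1) = T₂V₂^(γ−1) ⇒ T₂ = T₁ (V₁/V₂)^(γ−1).
T₁ = 139 °C = 412.1 K.
T₂ = 412.1 × (1/4.65)^(0.3) = 259.9 K.
Q = 0, so ΔU = W_on_gas = nCᵥΔT with Cᵥ = R/(γ−1) = 27.71 J/(mol·K).
ΔU = 2.98 × 27.71 × (259.9 − 412.1) = -12570 J.
Work done by the gas = −ΔU = 12570 J.

W ≈ 12.6 kJ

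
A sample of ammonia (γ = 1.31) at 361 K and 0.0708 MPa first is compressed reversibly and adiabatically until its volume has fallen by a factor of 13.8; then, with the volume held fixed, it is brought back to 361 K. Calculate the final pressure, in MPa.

Adiabatic step (PV^γ = const): P₂ = 0.0708×13.8^(1.31) = 2.204 MPa; T₂ = 361×13.8^(0.31) = 814.5 K.
Isochoric: P₃ = P₂(T₃/T₂) = 2.204 × (361/814.5) = 0.977 MPa.

P₃ ≈ 0.977 MPa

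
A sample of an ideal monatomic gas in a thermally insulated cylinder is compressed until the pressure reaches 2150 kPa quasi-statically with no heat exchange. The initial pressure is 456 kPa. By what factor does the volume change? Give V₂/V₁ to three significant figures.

V₂/V₁ ≈ 0.394

From PV^γ = const, V₂/V₁ = (P₁/P₂)^(1/γ).
For a monatomic ideal gas γ = 5/3.
V₂/V₁ = (456/2150)^(3/5) = 0.3944.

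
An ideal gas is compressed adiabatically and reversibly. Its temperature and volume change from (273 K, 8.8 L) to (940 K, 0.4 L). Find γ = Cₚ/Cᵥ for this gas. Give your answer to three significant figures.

γ ≈ 1.40

TV^(γ−1) = const ⇒ γ − 1 = ln(T₂/T₁) / ln(V₁/V₂).
γ = 1 + ln(940/273) / ln(8.8/0.4) = 1.4.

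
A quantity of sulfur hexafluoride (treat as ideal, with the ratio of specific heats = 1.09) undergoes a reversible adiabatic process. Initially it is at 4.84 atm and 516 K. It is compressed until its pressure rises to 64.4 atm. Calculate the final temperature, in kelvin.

Along an adiabat T P^((1−γ)/γ) is constant, so T₂ = T₁ (P₂/P₁)^((γ−1)/γ).
T₂ = 516 × (64.4/4.84)^(0.0826) = 638.9 K.

T₂ ≈ 639 K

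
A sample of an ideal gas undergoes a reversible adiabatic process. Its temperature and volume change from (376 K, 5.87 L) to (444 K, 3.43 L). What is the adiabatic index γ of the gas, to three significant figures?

γ ≈ 1.31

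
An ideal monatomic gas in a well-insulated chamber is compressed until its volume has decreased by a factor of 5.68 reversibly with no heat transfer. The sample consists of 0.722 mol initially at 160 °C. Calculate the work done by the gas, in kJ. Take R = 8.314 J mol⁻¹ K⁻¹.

W ≈ -8.52 kJ

Adiabatic: T₁V₁^(γ−1) = T₂V₂^(γ−1) ⇒ T₂ = T₁ (V₁/V₂)^(γ−1).
γ = 5/3 for a monatomic ideal gas, so γ−1 = 2/3.
T₁ = 160 °C = 433.1 K.
T₂ = 433.1 × 5.68^(2/3) = 1379 K.
Q = 0, so ΔU = W_on_gas = nCᵥΔT with Cᵥ = R/(γ−1) = 12.47 J/(mol·K).
ΔU = 0.722 × 12.47 × (1379 − 433.1) = 8516 J.
Work done by the gas = −ΔU = -8516 J.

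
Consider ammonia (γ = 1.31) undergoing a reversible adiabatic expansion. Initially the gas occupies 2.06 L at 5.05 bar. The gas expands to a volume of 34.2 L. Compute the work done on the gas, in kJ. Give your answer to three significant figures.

P₂ = P₁(V₁/V₂)^γ = 5.05×(2.06/34.2)^(1.31) = 0.1273 bar.
For a reversible adiabat, W_by_gas = (P₁V₁ − P₂V₂)/(γ−1).
W_by = (505000×0.00206 − 12730×0.0342) / (0.31) = 1951 J.
W_on_gas = −W_by = -1951 J.

W ≈ -1.95 kJ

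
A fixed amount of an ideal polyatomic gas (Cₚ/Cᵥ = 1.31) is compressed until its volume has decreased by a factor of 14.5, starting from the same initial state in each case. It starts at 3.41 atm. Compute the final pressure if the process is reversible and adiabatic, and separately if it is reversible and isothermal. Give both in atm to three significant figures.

adiabatic: 113 atm; isothermal: 49.4 atm

Isothermal: P₂ = P₁(V₁/V₂) = 3.41×14.5 = 49.45 atm.
Adiabatic: P₂ = P₁(V₁/V₂)^γ = 3.41×14.5^(1.31) = 113.3 atm.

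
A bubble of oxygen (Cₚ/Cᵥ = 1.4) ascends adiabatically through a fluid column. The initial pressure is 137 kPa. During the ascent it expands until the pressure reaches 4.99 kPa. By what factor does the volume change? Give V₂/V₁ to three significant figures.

V₂/V₁ ≈ 10.7

From PV^γ = const, V₂/V₁ = (P₁/P₂)^(1/γ).
V₂/V₁ = (137/4.99)^(0.714) = 10.66.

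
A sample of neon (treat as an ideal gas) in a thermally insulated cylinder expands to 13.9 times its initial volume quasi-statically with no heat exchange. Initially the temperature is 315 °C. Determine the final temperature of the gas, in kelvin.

T₂ ≈ 102 K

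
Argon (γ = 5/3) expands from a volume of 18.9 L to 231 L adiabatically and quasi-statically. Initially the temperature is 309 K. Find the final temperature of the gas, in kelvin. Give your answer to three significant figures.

T₂ ≈ 58.2 K

For a reversible adiabat TV^(γ−1) is constant, so T₂ = T₁ (V₁/V₂)^(γ−1).
T₂ = 309 × (18.9/231)^(2/3) = 58.24 K.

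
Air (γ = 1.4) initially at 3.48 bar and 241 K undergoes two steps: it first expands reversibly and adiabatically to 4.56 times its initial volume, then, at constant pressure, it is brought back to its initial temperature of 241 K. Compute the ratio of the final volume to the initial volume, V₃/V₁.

V₃/V₁ ≈ 8.37

Adiabatic step: V₂/V₁ = 4.56; T₂ = T₁·(1/4.56)^(0.4) = 131.4 K.
Isobaric step: V₃/V₂ = T₃/T₂ = 241/131.4.
V₃/V₁ = (V₂/V₁)(V₃/V₂) = 4.56 × (241/131.4) = 8.367.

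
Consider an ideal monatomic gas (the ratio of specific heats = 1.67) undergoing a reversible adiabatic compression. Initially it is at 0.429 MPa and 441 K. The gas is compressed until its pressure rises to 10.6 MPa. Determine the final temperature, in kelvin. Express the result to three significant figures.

T₂ ≈ 1600 K

Adiabatic: T₂/T₁ = (P₂/P₁)^((γ−1)/γ).
T₂ = 441 × (10.6/0.429)^(0.401) = 1597 K.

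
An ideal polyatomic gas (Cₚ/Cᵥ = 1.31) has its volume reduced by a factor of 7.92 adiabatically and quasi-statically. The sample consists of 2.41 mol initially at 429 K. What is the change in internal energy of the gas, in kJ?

ΔU ≈ 24.9 kJ

For a reversible adiabat TV^(γ−1) is constant, so T₂ = T₁ (V₁/V₂)^(γ−1).
T₂ = 429 × 7.92^(0.31) = 814.8 K.
Q = 0, so ΔU = W_on_gas = nCᵥΔT with Cᵥ = R/(γ−1) = 26.82 J/(mol·K).
ΔU = 2.41 × 26.82 × (814.8 − 429) = 24940 J.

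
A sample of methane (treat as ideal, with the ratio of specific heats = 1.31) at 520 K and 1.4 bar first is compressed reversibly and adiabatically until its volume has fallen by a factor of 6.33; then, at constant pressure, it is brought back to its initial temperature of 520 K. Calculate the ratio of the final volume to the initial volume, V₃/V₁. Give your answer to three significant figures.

Adiabatic step: V₂/V₁ = 0.158; T₂ = T₁·6.33^(0.31) = 921.4 K.
Isobaric step: V₃/V₂ = T₃/T₂ = 520/921.4.
V₃/V₁ = (V₂/V₁)(V₃/V₂) = 0.158 × (520/921.4) = 0.08916.

V₃/V₁ ≈ 0.0892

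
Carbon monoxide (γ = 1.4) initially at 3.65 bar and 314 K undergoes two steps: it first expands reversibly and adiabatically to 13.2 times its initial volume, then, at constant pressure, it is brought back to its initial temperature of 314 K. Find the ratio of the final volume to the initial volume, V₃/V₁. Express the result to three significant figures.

V₃/V₁ ≈ 37.1

Adiabatic step: V₂/V₁ = 13.2; T₂ = T₁·(1/13.2)^(0.4) = 111.9 K.
Isobaric step: V₃/V₂ = T₃/T₂ = 314/111.9.
V₃/V₁ = (V₂/V₁)(V₃/V₂) = 13.2 × (314/111.9) = 37.05.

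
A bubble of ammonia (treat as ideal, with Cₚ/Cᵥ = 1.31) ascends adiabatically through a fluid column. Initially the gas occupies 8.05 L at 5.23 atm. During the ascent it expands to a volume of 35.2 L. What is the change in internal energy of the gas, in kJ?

ΔU ≈ -5.05 kJ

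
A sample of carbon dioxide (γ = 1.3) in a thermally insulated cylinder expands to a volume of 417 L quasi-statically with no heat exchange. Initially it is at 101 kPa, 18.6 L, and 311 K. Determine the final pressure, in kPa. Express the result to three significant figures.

Adiabatic: P₁V₁^γ = P₂V₂^γ ⇒ P₂ = P₁ (V₁/V₂)^γ.
P₂ = 101 × (18.6/417)^(1.3) = 1.772 kPa.

P₂ ≈ 1.77 kPa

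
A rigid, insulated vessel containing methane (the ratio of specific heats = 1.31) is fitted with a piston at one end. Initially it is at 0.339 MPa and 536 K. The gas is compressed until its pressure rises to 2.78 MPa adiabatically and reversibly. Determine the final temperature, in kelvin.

T₂ ≈ 882 K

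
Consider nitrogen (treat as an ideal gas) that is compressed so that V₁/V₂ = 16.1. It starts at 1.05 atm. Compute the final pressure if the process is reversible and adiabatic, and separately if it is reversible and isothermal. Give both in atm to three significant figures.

adiabatic: 51.4 atm; isothermal: 16.9 atm

For a diatomic ideal gas γ = 7/5.
Isothermal: P₂ = P₁(V₁/V₂) = 1.05×16.1 = 16.91 atm.
Adiabatic: P₂ = P₁(V₁/V₂)^γ = 1.05×16.1^(7/5) = 51.37 atm.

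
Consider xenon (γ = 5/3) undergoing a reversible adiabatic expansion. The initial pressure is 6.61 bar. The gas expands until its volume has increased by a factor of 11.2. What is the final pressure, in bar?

Since PV^γ is constant along a reversible adiabat, P₂ = P₁ (V₁/V₂)^γ.
P₂ = 6.61 × (1/11.2)^(5/3) = 0.1179 bar.

P₂ ≈ 0.118 bar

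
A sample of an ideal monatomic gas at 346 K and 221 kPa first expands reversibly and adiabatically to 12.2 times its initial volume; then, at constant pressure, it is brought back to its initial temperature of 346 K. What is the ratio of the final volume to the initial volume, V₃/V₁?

V₃/V₁ ≈ 64.7

For a monatomic ideal gas γ = 5/3.
Adiabatic step: V₂/V₁ = 12.2; T₂ = T₁·(1/12.2)^(2/3) = 65.29 K.
Isobaric step: V₃/V₂ = T₃/T₂ = 346/65.29.
V₃/V₁ = (V₂/V₁)(V₃/V₂) = 12.2 × (346/65.29) = 64.65.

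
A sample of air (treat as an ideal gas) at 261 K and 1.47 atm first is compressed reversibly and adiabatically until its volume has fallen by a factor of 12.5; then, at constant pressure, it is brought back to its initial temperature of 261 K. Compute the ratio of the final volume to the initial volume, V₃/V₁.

For a diatomic ideal gas γ = 7/5.
Adiabatic step: V₂/V₁ = 0.08; T₂ = T₁·12.5^(2/5) = 716.8 K.
Isobaric step: V₃/V₂ = T₃/T₂ = 261/716.8.
V₃/V₁ = (V₂/V₁)(V₃/V₂) = 0.08 × (261/716.8) = 0.02913.

V₃/V₁ ≈ 0.0291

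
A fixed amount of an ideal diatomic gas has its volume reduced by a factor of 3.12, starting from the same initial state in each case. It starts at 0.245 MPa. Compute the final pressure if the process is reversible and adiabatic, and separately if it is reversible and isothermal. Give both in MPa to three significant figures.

adiabatic: 1.20 MPa; isothermal: 0.764 MPa

For a diatomic ideal gas γ = 7/5.
Isothermal: P₂ = P₁(V₁/V₂) = 0.245×3.12 = 0.7644 MPa.
Adiabatic: P₂ = P₁(V₁/V₂)^γ = 0.245×3.12^(7/5) = 1.205 MPa.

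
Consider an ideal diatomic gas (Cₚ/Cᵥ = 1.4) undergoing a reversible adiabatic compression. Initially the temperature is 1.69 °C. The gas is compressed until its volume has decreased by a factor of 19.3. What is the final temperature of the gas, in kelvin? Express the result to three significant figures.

Adiabatic: T₁V₁^(γ−1) = T₂V₂^(γ−1) ⇒ T₂ = T₁ (V₁/V₂)^(γ−1).
T₁ = 1.69 °C = 274.8 K.
T₂ = 274.8 × 19.3^(0.4) = 898.1 K.

T₂ ≈ 898 K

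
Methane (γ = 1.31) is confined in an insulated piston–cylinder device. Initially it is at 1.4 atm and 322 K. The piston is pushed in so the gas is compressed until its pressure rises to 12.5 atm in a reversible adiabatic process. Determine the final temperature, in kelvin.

Along an adiabat T P^((1−γ)/γ) is constant, so T₂ = T₁ (P₂/P₁)^((γ−1)/γ).
T₂ = 322 × (12.5/1.4)^(0.237) = 540.6 K.

T₂ ≈ 541 K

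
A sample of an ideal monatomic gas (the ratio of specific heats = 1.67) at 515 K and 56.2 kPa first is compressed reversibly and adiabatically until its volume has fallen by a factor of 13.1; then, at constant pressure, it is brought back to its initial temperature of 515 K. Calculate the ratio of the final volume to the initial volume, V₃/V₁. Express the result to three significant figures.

V₃/V₁ ≈ 0.0136

Adiabatic step: V₂/V₁ = 0.07634; T₂ = T₁·13.1^(0.67) = 2887 K.
Isobaric step: V₃/V₂ = T₃/T₂ = 515/2887.
V₃/V₁ = (V₂/V₁)(V₃/V₂) = 0.07634 × (515/2887) = 0.01362.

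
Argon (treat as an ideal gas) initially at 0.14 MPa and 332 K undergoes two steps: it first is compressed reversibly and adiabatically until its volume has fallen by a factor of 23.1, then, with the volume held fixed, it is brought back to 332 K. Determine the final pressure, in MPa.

P₃ ≈ 3.23 MPa

For a monatomic ideal gas γ = 5/3.
Adiabatic step (PV^γ = const): P₂ = 0.14×23.1^(5/3) = 26.23 MPa; T₂ = 332×23.1^(2/3) = 2693 K.
Isochoric: P₃ = P₂(T₃/T₂) = 26.23 × (332/2693) = 3.234 MPa.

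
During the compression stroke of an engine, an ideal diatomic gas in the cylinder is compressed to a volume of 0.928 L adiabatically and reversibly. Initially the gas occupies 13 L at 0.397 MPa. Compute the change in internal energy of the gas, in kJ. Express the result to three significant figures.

γ = 7/5 for a diatomic ideal gas.
P₂ = P₁(V₁/V₂)^γ = 0.397×(13/0.928)^(7/5) = 15.99 MPa.
For a reversible adiabat, W_by_gas = (P₁V₁ − P₂V₂)/(γ−1).
W_by = (397000×0.013 − 1.599×10^7×0.000928) / (2/5) = -24190 J.
Q = 0 ⇒ ΔU = −W_by = 24190 J.

ΔU ≈ 24.2 kJ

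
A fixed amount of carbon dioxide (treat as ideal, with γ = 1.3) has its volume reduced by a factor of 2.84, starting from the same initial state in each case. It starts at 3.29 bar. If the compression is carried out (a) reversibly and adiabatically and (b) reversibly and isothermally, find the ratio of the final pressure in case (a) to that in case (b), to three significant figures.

P_adiabatic / P_isothermal ≈ 1.37

Isothermal: P_b = P₁(V₁/V₂) = 3.29×2.84.
Adiabatic: P_a = P₁(V₁/V₂)^γ = 3.29×2.84^(1.3).
P_a/P_b = (V₁/V₂)^(γ−1) = 2.84^(0.3) = 1.368.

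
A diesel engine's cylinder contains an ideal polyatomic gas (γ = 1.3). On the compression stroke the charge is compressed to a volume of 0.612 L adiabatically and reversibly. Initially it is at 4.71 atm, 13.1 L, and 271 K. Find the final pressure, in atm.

P₂ ≈ 253 atm

Since PV^γ is constant along a reversible adiabat, P₂ = P₁ (V₁/V₂)^γ.
P₂ = 4.71 × (13.1/0.612)^(1.3) = 252.8 atm.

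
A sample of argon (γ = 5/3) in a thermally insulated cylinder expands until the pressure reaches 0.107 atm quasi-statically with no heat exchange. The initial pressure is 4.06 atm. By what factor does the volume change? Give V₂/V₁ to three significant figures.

V₂/V₁ ≈ 8.86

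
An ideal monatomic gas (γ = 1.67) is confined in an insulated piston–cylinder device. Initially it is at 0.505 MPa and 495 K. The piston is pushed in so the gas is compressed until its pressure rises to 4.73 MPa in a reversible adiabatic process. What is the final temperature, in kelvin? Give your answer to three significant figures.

Along an adiabat T P^((1−γ)/γ) is constant, so T₂ = T₁ (P₂/P₁)^((γ−1)/γ).
T₂ = 495 × (4.73/0.505)^(0.401) = 1214 K.

T₂ ≈ 1210 K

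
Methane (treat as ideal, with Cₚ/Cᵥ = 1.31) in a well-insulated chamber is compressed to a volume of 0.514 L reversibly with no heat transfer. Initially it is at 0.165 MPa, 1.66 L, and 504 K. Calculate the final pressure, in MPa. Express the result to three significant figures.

P₂ ≈ 0.766 MPa

Since PV^γ is constant along a reversible adiabat, P₂ = P₁ (V₁/V₂)^γ.
P₂ = 0.165 × (1.66/0.514)^(1.31) = 0.7664 MPa.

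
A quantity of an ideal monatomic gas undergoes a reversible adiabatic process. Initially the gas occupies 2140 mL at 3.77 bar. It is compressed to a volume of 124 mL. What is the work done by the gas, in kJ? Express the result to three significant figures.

γ = 5/3 for a monatomic ideal gas.
P₂ = P₁(V₁/V₂)^γ = 3.77×(2140/124)^(5/3) = 434.5 bar.
For a reversible adiabat, W_by_gas = (P₁V₁ − P₂V₂)/(γ−1).
W_by = (377000×0.00214 − 4.345×10^7×0.000124) / (2/3) = -6872 J.

W ≈ -6.87 kJ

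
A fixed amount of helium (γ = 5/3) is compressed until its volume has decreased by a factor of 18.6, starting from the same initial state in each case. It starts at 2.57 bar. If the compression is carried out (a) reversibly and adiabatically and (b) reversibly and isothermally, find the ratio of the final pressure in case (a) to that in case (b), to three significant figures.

Isothermal: P_b = P₁(V₁/V₂) = 2.57×18.6.
Adiabatic: P_a = P₁(V₁/V₂)^γ = 2.57×18.6^(5/3).
P_a/P_b = (V₁/V₂)^(γ−1) = 18.6^(2/3) = 7.02.

P_adiabatic / P_isothermal ≈ 7.02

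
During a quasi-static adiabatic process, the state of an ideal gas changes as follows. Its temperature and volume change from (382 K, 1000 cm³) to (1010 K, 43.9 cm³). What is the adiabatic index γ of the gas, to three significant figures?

TV^(γ−1) = const ⇒ γ − 1 = ln(T₂/T₁) / ln(V₁/V₂).
γ = 1 + ln(1010/382) / ln(1000/43.9) = 1.311.

γ ≈ 1.31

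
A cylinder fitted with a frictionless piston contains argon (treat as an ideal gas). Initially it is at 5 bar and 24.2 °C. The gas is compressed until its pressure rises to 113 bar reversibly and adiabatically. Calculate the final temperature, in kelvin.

Adiabatic: T₂/T₁ = (P₂/P₁)^((γ−1)/γ).
For a monatomic ideal gas γ = 5/3, so (γ−1)/γ = 2/5.
T₁ = 24.2 °C = 297.3 K.
T₂ = 297.3 × (113/5)^(2/5) = 1035 K.

T₂ ≈ 1030 K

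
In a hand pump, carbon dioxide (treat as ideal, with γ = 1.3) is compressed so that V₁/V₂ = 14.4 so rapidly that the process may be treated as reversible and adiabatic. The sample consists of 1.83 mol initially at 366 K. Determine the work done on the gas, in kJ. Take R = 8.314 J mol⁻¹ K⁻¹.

For a reversible adiabat TV^(γ−1) is constant, so T₂ = T₁ (V₁/V₂)^(γ−1).
T₂ = 366 × 14.4^(0.3) = 814.7 K.
Q = 0, so ΔU = W_on_gas = nCᵥΔT with Cᵥ = R/(γ−1) = 27.71 J/(mol·K).
ΔU = 1.83 × 27.71 × (814.7 − 366) = 22760 J.

W ≈ 22.8 kJ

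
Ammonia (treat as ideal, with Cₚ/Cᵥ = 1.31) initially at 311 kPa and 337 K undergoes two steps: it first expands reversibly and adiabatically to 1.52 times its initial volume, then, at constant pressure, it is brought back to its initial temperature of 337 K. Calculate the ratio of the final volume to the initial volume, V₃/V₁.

V₃/V₁ ≈ 1.73

Adiabatic step: V₂/V₁ = 1.52; T₂ = T₁·(1/1.52)^(0.31) = 296 K.
Isobaric step: V₃/V₂ = T₃/T₂ = 337/296.
V₃/V₁ = (V₂/V₁)(V₃/V₂) = 1.52 × (337/296) = 1.731.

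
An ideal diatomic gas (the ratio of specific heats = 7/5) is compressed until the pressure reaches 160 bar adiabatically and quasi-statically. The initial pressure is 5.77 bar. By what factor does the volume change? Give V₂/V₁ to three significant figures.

From PV^γ = const, V₂/V₁ = (P₁/P₂)^(1/γ).
V₂/V₁ = (5.77/160)^(5/7) = 0.09318.

V₂/V₁ ≈ 0.0932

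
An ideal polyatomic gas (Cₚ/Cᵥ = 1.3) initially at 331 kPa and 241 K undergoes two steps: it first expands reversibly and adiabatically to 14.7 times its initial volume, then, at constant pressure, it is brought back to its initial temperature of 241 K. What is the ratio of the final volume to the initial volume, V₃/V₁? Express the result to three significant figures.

V₃/V₁ ≈ 32.9

Adiabatic step: V₂/V₁ = 14.7; T₂ = T₁·(1/14.7)^(0.3) = 107.6 K.
Isobaric step: V₃/V₂ = T₃/T₂ = 241/107.6.
V₃/V₁ = (V₂/V₁)(V₃/V₂) = 14.7 × (241/107.6) = 32.92.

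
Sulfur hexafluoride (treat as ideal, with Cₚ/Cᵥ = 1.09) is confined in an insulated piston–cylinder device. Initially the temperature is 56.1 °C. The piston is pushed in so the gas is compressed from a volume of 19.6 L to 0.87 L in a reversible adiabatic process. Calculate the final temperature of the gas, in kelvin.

T₂ ≈ 436 K

Adiabatic: T₁V₁^(γ−1) = T₂V₂^(γ−1) ⇒ T₂ = T₁ (V₁/V₂)^(γ−1).
T₁ = 56.1 °C = 329.2 K.
T₂ = 329.2 × (19.6/0.87)^(0.09) = 435.8 K.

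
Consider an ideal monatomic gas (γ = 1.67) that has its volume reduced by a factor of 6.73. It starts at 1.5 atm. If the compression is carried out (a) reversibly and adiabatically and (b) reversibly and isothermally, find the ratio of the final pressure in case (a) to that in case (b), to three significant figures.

Isothermal: P_b = P₁(V₁/V₂) = 1.5×6.73.
Adiabatic: P_a = P₁(V₁/V₂)^γ = 1.5×6.73^(1.67).
P_a/P_b = (V₁/V₂)^(γ−1) = 6.73^(0.67) = 3.587.

P_adiabatic / P_isothermal ≈ 3.59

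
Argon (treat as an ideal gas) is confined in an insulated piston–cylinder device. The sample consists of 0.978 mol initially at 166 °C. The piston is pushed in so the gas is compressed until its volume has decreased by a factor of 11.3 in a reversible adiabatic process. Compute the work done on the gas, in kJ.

For a reversible adiabat TV^(γ−1) is constant, so T₂ = T₁ (V₁/V₂)^(γ−1).
γ = 5/3 for a monatomic ideal gas, so γ−1 = 2/3.
T₁ = 166 °C = 439.1 K.
T₂ = 439.1 × 11.3^(2/3) = 2211 K.
Q = 0, so ΔU = W_on_gas = nCᵥΔT with Cᵥ = R/(γ−1) = 12.47 J/(mol·K).
ΔU = 0.978 × 12.47 × (2211 − 439.1) = 21620 J.

W ≈ 21.6 kJ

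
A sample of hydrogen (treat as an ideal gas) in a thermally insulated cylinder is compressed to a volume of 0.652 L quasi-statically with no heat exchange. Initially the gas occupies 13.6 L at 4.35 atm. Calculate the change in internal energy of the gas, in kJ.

γ = 7/5 for a diatomic ideal gas.
P₂ = P₁(V₁/V₂)^γ = 4.35×(13.6/0.652)^(7/5) = 305.8 atm.
For a reversible adiabat, W_by_gas = (P₁V₁ − P₂V₂)/(γ−1).
W_by = (440800×0.0136 − 3.099×10^7×0.000652) / (2/5) = -35530 J.
Q = 0 ⇒ ΔU = −W_by = 35530 J.

ΔU ≈ 35.5 kJ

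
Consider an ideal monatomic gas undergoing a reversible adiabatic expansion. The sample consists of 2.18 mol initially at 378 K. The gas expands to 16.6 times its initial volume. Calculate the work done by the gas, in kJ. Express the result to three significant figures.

W ≈ 8.70 kJ

Adiabatic: T₁V₁^(γ−1) = T₂V₂^(γ−1) ⇒ T₂ = T₁ (V₁/V₂)^(γ−1).
γ = 5/3 for a monatomic ideal gas, so γ−1 = 2/3.
T₂ = 378 × (1/16.6)^(2/3) = 58.09 K.
Q = 0, so ΔU = W_on_gas = nCᵥΔT with Cᵥ = R/(γ−1) = 12.47 J/(mol·K).
ΔU = 2.18 × 12.47 × (58.09 − 378) = -8697 J.
Work done by the gas = −ΔU = 8697 J.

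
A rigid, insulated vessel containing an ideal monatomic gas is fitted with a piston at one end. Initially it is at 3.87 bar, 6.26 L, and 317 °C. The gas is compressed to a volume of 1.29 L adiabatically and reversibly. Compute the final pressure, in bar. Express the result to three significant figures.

Since PV^γ is constant along a reversible adiabat, P₂ = P₁ (V₁/V₂)^γ.
γ = 5/3 for a monatomic ideal gas.
P₂ = 3.87 × (6.26/1.29)^(5/3) = 53.83 bar.

P₂ ≈ 53.8 bar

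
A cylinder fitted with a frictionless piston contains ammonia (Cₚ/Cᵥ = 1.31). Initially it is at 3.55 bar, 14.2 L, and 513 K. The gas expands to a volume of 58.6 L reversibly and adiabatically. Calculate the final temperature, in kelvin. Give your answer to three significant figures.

T₂ ≈ 331 K

Adiabatic: T₁V₁^(γ−1) = T₂V₂^(γ−1) ⇒ T₂ = T₁ (V₁/V₂)^(γ−1).
T₂ = 513 × (14.2/58.6)^(0.31) = 330.6 K.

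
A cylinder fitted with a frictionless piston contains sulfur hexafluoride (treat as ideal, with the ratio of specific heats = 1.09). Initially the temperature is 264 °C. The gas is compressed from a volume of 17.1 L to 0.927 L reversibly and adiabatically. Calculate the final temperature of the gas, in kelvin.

Adiabatic: T₁V₁^(γ−1) = T₂V₂^(γ−1) ⇒ T₂ = T₁ (V₁/V₂)^(γ−1).
T₁ = 264 °C = 537.1 K.
T₂ = 537.1 × (17.1/0.927)^(0.09) = 698.3 K.

T₂ ≈ 698 K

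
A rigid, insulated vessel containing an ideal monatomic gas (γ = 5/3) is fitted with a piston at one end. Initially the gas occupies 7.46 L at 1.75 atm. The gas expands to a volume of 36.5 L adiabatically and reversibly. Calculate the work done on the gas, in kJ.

W ≈ -1.30 kJ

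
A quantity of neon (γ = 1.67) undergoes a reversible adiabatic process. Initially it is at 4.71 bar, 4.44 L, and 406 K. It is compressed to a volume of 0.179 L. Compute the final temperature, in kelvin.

T₂ ≈ 3490 K

Adiabatic: T₁V₁^(γ−1) = T₂V₂^(γ−1) ⇒ T₂ = T₁ (V₁/V₂)^(γ−1).
T₂ = 406 × (4.44/0.179)^(0.67) = 3490 K.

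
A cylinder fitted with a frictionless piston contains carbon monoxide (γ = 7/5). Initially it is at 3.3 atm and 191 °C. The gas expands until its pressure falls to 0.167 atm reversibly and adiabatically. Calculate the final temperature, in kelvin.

T₂ ≈ 198 K

Along an adiabat T P^((1−γ)/γ) is constant, so T₂ = T₁ (P₂/P₁)^((γ−1)/γ).
T₁ = 191 °C = 464.1 K.
T₂ = 464.1 × (0.167/3.3)^(2/7) = 197.9 K.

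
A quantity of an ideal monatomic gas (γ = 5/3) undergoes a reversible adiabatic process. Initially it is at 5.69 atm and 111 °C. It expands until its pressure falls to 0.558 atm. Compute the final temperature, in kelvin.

T₂ ≈ 152 K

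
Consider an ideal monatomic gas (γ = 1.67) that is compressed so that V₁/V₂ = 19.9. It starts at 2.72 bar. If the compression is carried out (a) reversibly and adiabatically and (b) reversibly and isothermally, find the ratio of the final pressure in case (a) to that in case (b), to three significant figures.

Isothermal: P_b = P₁(V₁/V₂) = 2.72×19.9.
Adiabatic: P_a = P₁(V₁/V₂)^γ = 2.72×19.9^(1.67).
P_a/P_b = (V₁/V₂)^(γ−1) = 19.9^(0.67) = 7.417.

P_adiabatic / P_isothermal ≈ 7.42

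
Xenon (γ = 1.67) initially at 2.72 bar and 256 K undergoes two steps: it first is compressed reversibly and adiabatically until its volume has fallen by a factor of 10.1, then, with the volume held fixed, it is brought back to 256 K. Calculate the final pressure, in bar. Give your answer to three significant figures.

P₃ ≈ 27.5 bar

Adiabatic step (PV^γ = const): P₂ = 2.72×10.1^(1.67) = 129.4 bar; T₂ = 256×10.1^(0.67) = 1205 K.
Isochoric: P₃ = P₂(T₃/T₂) = 129.4 × (256/1205) = 27.47 bar.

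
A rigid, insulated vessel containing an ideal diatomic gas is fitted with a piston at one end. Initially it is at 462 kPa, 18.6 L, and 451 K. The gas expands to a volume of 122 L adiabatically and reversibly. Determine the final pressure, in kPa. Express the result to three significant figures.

P₂ ≈ 33.2 kPa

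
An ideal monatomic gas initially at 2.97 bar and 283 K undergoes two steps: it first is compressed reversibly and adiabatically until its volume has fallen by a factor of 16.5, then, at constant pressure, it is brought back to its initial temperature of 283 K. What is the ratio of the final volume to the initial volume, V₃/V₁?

For a monatomic ideal gas γ = 5/3.
Adiabatic step: V₂/V₁ = 0.06061; T₂ = T₁·16.5^(2/3) = 1834 K.
Isobaric step: V₃/V₂ = T₃/T₂ = 283/1834.
V₃/V₁ = (V₂/V₁)(V₃/V₂) = 0.06061 × (283/1834) = 0.009351.

V₃/V₁ ≈ 0.00935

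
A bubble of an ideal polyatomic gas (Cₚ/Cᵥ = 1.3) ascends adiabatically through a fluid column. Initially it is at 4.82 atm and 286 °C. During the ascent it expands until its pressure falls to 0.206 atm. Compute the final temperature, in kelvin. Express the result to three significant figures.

Adiabatic: T₂/T₁ = (P₂/P₁)^((γ−1)/γ).
T₁ = 286 °C = 559.1 K.
T₂ = 559.1 × (0.206/4.82)^(0.231) = 270.1 K.

T₂ ≈ 270 K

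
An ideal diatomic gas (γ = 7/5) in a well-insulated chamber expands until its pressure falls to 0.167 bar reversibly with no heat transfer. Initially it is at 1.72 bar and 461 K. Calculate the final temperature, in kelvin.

T₂ ≈ 237 K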